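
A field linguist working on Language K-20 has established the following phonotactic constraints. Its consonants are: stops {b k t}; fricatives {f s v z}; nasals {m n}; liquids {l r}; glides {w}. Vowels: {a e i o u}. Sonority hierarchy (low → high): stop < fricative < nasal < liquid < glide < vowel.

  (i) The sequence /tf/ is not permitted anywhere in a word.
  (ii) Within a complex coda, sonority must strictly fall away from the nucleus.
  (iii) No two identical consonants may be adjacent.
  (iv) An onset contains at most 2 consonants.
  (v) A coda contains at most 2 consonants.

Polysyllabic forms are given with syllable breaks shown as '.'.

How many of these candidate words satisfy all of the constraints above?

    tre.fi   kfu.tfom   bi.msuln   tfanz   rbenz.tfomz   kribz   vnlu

2

tre.fi — σ1 onset /tr/ (2C), coda /∅/ ok; σ2 onset /f/, coda /∅/ ok → phonotactically legal
kfu.tfom — violates constraint (i): contains banned sequence /tf/ → phonotactically illegal
bi.msuln — σ1 onset /b/, coda /∅/ ok; σ2 onset /ms/ (2C), coda /ln/ (4→3 falls) ok → phonotactically legal
tfanz — violates constraint (i): contains banned sequence /tf/ → phonotactically illegal
rbenz.tfomz — violates constraint (i): contains banned sequence /tf/ → phonotactically illegal
kribz — violates constraint (ii): syllable 1 coda /bz/: /b/ (stop, 1) → /z/ (fricative, 2) does not fall → phonotactically illegal
vnlu — violates constraint (iv): syllable 1 onset /vnl/ has 3 consonants (> 2) → phonotactically illegal
Phonotactically legal: tre.fi, bi.msuln → 2.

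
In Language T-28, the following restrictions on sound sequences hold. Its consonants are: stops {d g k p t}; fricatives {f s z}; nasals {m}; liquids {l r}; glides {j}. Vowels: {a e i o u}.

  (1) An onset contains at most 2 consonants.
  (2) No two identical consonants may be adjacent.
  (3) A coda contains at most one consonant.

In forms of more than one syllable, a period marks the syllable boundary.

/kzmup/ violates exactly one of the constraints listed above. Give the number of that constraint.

/kzmup/: syllable 1 onset /kzm/ has 3 consonants (> 2).
This is a violation of constraint 1: "An onset contains at most 2 consonants."
The remaining constraints (2, 3) are satisfied.

1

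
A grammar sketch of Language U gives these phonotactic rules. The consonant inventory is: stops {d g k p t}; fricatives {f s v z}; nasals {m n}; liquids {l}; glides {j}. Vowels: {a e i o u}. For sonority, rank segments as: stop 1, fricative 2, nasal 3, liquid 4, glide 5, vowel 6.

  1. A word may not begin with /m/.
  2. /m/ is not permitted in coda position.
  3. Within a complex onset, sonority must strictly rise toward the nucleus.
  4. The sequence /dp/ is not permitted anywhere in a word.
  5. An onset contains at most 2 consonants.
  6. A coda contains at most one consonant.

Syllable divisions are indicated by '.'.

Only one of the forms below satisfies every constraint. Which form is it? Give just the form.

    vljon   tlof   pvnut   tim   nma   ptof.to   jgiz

tlof

vljon — violates constraint 5: syllable 1 onset /vlj/ has 3 consonants (> 2) → phonotactically illegal
tlof — σ1 onset /tl/ (1→4 rises), coda /f/ ok → phonotactically legal
pvnut — violates constraint 5: syllable 1 onset /pvn/ has 3 consonants (> 2) → phonotactically illegal
tim — violates constraint 2: syllable 1 coda contains /m/ → phonotactically illegal
nma — violates constraint 3: syllable 1 onset /nm/: /n/ (nasal, 3) → /m/ (nasal, 3) does not rise → phonotactically illegal
ptof.to — violates constraint 3: syllable 1 onset /pt/: /p/ (stop, 1) → /t/ (stop, 1) does not rise → phonotactically illegal
jgiz — violates constraint 3: syllable 1 onset /jg/: /j/ (glide, 5) → /g/ (stop, 1) does not rise → phonotactically illegal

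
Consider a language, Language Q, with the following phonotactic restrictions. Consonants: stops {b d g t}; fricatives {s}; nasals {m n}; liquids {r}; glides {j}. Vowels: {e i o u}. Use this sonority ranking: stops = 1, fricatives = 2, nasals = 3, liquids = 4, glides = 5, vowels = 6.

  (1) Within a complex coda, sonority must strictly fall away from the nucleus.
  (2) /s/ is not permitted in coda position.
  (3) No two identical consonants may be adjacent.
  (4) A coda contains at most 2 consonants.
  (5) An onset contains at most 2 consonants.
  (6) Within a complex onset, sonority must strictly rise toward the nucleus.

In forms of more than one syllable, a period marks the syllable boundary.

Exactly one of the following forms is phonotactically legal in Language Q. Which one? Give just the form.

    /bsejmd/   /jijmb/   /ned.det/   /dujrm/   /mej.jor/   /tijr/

/bsejmd/ — violates constraint 4: syllable 1 coda /jmd/ has 3 consonants (> 2) → phonotactically illegal
/jijmb/ — violates constraint 4: syllable 1 coda /jmb/ has 3 consonants (> 2) → phonotactically illegal
/ned.det/ — violates constraint 3: adjacent identical consonants /dd/ → phonotactically illegal
/dujrm/ — violates constraint 4: syllable 1 coda /jrm/ has 3 consonants (> 2) → phonotactically illegal
/mej.jor/ — violates constraint 3: adjacent identical consonants /jj/ → phonotactically illegal
/tijr/ — σ1 onset /t/, coda /jr/ (5→4 falls) ok → phonotactically legal

/tijr/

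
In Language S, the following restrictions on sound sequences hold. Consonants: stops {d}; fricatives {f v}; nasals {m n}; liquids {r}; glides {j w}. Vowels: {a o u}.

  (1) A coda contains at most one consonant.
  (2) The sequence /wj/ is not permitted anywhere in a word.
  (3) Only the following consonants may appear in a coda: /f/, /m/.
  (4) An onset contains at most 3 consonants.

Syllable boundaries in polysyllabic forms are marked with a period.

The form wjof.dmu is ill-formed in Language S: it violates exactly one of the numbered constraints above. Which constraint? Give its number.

wjof.dmu: contains banned sequence /wj/.
This is a violation of constraint 2: "The sequence /wj/ is not permitted anywhere in a word."
The remaining constraints (1, 3, 4) are satisfied.

2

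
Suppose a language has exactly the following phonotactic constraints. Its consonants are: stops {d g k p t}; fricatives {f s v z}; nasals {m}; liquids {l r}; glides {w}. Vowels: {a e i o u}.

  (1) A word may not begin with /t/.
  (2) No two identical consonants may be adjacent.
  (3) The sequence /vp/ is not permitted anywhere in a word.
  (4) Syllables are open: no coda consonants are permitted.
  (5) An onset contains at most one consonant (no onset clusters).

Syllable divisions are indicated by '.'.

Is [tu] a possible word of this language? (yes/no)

no

[tu] — violates constraint 1: word begins with /t/ → phonotactically illegal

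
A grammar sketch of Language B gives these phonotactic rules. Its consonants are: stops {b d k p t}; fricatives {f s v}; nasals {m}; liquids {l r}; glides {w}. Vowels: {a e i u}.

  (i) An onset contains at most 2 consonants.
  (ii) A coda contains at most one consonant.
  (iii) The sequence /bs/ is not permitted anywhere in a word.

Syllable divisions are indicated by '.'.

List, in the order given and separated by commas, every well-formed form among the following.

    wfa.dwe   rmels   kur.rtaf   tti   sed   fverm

wfa.dwe — σ1 onset /wf/ (2C), coda /∅/ ok; σ2 onset /dw/ (2C), coda /∅/ ok → well-formed
rmels — violates constraint (ii): syllable 1 coda /ls/ has 2 consonants (> 1) → ill-formed
kur.rtaf — σ1 onset /k/, coda /r/ ok; σ2 onset /rt/ (2C), coda /f/ ok → well-formed
tti — σ1 onset /tt/ (2C), coda /∅/ ok → well-formed
sed — σ1 onset /s/, coda /d/ ok → well-formed
fverm — violates constraint (ii): syllable 1 coda /rm/ has 2 consonants (> 1) → ill-formed

wfa.dwe, kur.rtaf, tti, sed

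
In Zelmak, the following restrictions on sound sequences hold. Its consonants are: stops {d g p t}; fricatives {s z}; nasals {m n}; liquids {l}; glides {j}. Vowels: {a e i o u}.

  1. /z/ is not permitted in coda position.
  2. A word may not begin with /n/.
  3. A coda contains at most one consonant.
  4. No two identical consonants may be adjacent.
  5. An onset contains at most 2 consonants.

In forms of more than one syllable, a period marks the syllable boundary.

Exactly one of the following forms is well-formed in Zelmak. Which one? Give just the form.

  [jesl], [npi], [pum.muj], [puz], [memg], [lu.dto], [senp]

[jesl] — violates constraint 3: syllable 1 coda /sl/ has 2 consonants (> 1) → ill-formed
[npi] — violates constraint 2: word begins with /n/ → ill-formed
[pum.muj] — violates constraint 4: adjacent identical consonants /mm/ → ill-formed
[puz] — violates constraint 1: syllable 1 coda contains /z/ → ill-formed
[memg] — violates constraint 3: syllable 1 coda /mg/ has 2 consonants (> 1) → ill-formed
[lu.dto] — σ1 onset /l/, coda /∅/ ok; σ2 onset /dt/ (2C), coda /∅/ ok → well-formed
[senp] — violates constraint 3: syllable 1 coda /np/ has 2 consonants (> 1) → ill-formed

[lu.dto]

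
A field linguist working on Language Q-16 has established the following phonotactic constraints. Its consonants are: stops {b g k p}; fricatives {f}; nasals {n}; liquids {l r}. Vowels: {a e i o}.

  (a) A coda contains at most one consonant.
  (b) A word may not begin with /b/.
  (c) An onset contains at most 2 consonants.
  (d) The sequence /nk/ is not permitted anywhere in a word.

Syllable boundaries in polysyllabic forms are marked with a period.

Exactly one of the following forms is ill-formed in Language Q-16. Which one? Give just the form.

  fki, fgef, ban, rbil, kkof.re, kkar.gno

fki — σ1 onset /fk/ (2C), coda /∅/ ok → well-formed
fgef — σ1 onset /fg/ (2C), coda /f/ ok → well-formed
ban — violates constraint (b): word begins with /b/ → ill-formed
rbil — σ1 onset /rb/ (2C), coda /l/ ok → well-formed
kkof.re — σ1 onset /kk/ (2C), coda /f/ ok; σ2 onset /r/, coda /∅/ ok → well-formed
kkar.gno — σ1 onset /kk/ (2C), coda /r/ ok; σ2 onset /gn/ (2C), coda /∅/ ok → well-formed

ban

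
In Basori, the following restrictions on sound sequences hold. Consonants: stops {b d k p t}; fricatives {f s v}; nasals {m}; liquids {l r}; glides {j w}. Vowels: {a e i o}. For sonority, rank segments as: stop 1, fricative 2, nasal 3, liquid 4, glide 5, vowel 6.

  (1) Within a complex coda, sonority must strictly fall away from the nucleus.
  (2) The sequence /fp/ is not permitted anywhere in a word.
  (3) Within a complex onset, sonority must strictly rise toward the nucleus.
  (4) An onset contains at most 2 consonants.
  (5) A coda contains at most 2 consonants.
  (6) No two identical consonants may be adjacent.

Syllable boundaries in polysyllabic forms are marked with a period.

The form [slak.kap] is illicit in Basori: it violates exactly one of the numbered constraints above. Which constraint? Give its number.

[slak.kap]: adjacent identical consonants /kk/.
This is a violation of constraint 6: "No two identical consonants may be adjacent."
The remaining constraints (1, 2, 3, 4, 5) are satisfied.

6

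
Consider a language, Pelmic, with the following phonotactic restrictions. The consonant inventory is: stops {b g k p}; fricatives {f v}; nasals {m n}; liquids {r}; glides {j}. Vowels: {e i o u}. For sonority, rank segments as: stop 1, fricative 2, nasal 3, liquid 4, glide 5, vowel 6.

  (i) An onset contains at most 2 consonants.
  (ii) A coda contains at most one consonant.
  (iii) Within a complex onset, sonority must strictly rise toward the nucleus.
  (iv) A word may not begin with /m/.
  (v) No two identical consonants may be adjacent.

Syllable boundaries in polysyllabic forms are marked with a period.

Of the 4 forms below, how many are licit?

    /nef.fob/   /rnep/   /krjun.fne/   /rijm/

0

/nef.fob/ — violates constraint (v): adjacent identical consonants /ff/ → illicit
/rnep/ — violates constraint (iii): syllable 1 onset /rn/: /r/ (liquid, 4) → /n/ (nasal, 3) does not rise → illicit
/krjun.fne/ — violates constraint (i): syllable 1 onset /krj/ has 3 consonants (> 2) → illicit
/rijm/ — violates constraint (ii): syllable 1 coda /jm/ has 2 consonants (> 1) → illicit
No form is licit → 0.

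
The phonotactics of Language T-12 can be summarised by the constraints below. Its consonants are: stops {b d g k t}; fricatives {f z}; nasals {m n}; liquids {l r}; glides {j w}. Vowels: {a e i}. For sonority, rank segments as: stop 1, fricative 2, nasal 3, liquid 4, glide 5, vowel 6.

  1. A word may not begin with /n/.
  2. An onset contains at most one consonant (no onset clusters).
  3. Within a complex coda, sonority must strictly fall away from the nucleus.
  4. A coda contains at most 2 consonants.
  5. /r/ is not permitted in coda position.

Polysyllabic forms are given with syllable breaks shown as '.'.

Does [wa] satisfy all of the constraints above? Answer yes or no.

[wa] — σ1 onset /w/, coda /∅/ ok → well-formed

yes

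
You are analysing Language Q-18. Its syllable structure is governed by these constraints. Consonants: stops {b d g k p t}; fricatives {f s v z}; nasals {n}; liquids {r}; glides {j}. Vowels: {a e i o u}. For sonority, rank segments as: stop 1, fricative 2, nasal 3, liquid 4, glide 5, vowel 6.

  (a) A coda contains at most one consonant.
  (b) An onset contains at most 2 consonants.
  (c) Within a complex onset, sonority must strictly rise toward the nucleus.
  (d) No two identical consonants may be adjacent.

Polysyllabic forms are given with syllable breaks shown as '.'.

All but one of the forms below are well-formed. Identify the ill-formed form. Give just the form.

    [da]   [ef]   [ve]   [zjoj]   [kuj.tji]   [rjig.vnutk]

[rjig.vnutk]

[da] — σ1 onset /d/, coda /∅/ ok → well-formed
[ef] — σ1 onset /∅/, coda /f/ ok → well-formed
[ve] — σ1 onset /v/, coda /∅/ ok → well-formed
[zjoj] — σ1 onset /zj/ (2→5 rises), coda /j/ ok → well-formed
[kuj.tji] — σ1 onset /k/, coda /j/ ok; σ2 onset /tj/ (1→5 rises), coda /∅/ ok → well-formed
[rjig.vnutk] — violates constraint (a): syllable 2 coda /tk/ has 2 consonants (> 1) → ill-formed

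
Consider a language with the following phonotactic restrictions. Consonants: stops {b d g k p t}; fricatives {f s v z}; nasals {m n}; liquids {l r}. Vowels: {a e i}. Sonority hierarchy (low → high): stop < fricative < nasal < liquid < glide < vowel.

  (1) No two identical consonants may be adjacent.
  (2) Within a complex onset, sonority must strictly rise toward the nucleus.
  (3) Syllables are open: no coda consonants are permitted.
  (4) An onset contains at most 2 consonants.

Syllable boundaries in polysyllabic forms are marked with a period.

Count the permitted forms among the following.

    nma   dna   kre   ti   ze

4

nma — violates constraint 2: syllable 1 onset /nm/: /n/ (nasal, 3) → /m/ (nasal, 3) does not rise → not permitted
dna — σ1 onset /dn/ (1→3 rises), coda /∅/ ok → permitted
kre — σ1 onset /kr/ (1→4 rises), coda /∅/ ok → permitted
ti — σ1 onset /t/, coda /∅/ ok → permitted
ze — σ1 onset /z/, coda /∅/ ok → permitted
Permitted: dna, kre, ti, ze → 4.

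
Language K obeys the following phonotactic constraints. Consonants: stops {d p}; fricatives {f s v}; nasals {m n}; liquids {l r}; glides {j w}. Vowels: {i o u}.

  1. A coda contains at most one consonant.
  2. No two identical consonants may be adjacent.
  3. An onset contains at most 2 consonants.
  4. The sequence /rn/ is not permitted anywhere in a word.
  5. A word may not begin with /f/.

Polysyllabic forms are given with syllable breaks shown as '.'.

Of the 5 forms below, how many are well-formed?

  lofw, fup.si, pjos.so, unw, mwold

0

lofw — violates constraint 1: syllable 1 coda /fw/ has 2 consonants (> 1) → ill-formed
fup.si — violates constraint 5: word begins with /f/ → ill-formed
pjos.so — violates constraint 2: adjacent identical consonants /ss/ → ill-formed
unw — violates constraint 1: syllable 1 coda /nw/ has 2 consonants (> 1) → ill-formed
mwold — violates constraint 1: syllable 1 coda /ld/ has 2 consonants (> 1) → ill-formed
No form is well-formed → 0.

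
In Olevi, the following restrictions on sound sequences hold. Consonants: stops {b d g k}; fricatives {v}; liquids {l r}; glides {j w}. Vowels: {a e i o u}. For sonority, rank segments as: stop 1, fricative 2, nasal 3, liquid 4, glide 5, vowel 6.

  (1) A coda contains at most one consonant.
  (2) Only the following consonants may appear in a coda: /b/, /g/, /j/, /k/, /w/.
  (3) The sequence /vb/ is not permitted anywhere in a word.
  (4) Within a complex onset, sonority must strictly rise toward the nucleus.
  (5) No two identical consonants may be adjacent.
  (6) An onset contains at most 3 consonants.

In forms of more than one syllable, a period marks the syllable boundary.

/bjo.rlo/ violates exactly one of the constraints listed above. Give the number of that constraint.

4

/bjo.rlo/: syllable 2 onset /rl/: /r/ (liquid, 4) → /l/ (liquid, 4) does not rise.
This is a violation of constraint 4: "Within a complex onset, sonority must strictly rise toward the nucleus."
The remaining constraints (1, 2, 3, 5, 6) are satisfied.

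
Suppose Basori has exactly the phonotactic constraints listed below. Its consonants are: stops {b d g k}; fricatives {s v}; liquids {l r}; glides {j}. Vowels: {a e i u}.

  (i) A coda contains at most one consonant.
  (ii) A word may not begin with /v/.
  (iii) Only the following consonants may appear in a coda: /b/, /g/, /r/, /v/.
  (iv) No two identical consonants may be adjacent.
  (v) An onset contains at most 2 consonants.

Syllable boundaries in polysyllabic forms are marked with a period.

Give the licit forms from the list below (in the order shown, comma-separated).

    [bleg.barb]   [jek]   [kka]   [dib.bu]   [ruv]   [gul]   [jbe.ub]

[bleg.barb] — violates constraint (i): syllable 2 coda /rb/ has 2 consonants (> 1) → illicit
[jek] — violates constraint (iii): syllable 1 coda contains /k/, which is not a licensed coda consonant → illicit
[kka] — violates constraint (iv): adjacent identical consonants /kk/ → illicit
[dib.bu] — violates constraint (iv): adjacent identical consonants /bb/ → illicit
[ruv] — σ1 onset /r/, coda /v/ ok → licit
[gul] — violates constraint (iii): syllable 1 coda contains /l/, which is not a licensed coda consonant → illicit
[jbe.ub] — σ1 onset /jb/ (2C), coda /∅/ ok; σ2 onset /∅/, coda /b/ ok → licit

[ruv], [jbe.ub]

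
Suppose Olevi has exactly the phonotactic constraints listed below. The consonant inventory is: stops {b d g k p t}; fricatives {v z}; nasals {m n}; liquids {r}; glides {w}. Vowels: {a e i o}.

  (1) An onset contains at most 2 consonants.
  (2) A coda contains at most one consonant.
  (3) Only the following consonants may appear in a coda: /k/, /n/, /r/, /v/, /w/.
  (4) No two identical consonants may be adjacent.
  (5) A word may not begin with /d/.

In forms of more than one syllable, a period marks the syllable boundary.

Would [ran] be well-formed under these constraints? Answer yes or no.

[ran] — σ1 onset /r/, coda /n/ ok → well-formed

yes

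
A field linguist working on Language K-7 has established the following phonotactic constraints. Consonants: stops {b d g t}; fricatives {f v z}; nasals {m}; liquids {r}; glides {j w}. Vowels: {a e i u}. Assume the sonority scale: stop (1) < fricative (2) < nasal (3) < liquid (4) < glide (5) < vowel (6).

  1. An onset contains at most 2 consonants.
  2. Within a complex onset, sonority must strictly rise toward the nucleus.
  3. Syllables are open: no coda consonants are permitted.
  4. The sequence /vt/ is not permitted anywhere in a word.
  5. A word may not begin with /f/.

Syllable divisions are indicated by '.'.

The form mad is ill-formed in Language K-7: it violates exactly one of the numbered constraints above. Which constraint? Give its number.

3

mad: syllable 1 coda /d/ has 1 consonant (> 0).
This is a violation of constraint 3: "Syllables are open: no coda consonants are permitted."
The remaining constraints (1, 2, 4, 5) are satisfied.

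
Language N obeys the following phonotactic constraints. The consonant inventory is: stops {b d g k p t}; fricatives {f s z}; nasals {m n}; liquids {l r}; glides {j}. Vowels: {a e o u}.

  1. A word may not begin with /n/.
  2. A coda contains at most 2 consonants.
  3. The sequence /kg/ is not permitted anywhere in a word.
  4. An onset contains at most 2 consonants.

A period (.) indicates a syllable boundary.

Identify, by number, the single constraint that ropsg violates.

ropsg: syllable 1 coda /psg/ has 3 consonants (> 2).
This is a violation of constraint 2: "A coda contains at most 2 consonants."
The remaining constraints (1, 3, 4) are satisfied.

2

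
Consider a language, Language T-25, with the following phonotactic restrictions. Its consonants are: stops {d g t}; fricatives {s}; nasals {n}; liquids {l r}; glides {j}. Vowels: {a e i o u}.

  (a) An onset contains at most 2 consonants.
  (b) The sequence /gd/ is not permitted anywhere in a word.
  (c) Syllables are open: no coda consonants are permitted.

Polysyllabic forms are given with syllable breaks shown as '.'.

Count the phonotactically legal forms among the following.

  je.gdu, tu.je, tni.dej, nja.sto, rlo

je.gdu — violates constraint (b): contains banned sequence /gd/ → phonotactically illegal
tu.je — σ1 onset /t/, coda /∅/ ok; σ2 onset /j/, coda /∅/ ok → phonotactically legal
tni.dej — violates constraint (c): syllable 2 coda /j/ has 1 consonant (> 0) → phonotactically illegal
nja.sto — σ1 onset /nj/ (2C), coda /∅/ ok; σ2 onset /st/ (2C), coda /∅/ ok → phonotactically legal
rlo — σ1 onset /rl/ (2C), coda /∅/ ok → phonotactically legal
Phonotactically legal: tu.je, nja.sto, rlo → 3.

3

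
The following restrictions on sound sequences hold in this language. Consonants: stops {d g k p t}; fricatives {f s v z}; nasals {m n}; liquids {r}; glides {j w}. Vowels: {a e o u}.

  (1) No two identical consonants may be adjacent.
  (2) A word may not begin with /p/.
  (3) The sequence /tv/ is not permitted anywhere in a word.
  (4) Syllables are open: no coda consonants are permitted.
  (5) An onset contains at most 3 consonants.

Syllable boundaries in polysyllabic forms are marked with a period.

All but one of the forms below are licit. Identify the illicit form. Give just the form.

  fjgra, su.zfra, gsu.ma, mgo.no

fjgra — violates constraint 5: syllable 1 onset /fjgr/ has 4 consonants (> 3) → illicit
su.zfra — σ1 onset /s/, coda /∅/ ok; σ2 onset /zfr/ (3C), coda /∅/ ok → licit
gsu.ma — σ1 onset /gs/ (2C), coda /∅/ ok; σ2 onset /m/, coda /∅/ ok → licit
mgo.no — σ1 onset /mg/ (2C), coda /∅/ ok; σ2 onset /n/, coda /∅/ ok → licit

fjgra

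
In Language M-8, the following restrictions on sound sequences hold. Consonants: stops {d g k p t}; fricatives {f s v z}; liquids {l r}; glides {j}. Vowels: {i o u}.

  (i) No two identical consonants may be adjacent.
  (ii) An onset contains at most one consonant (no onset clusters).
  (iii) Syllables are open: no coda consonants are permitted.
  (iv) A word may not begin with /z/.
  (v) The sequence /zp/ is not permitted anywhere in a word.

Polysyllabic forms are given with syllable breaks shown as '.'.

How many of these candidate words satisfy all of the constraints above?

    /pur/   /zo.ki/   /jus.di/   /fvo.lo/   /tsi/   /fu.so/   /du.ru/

2

/pur/ — violates constraint (iii): syllable 1 coda /r/ has 1 consonant (> 0) → illicit
/zo.ki/ — violates constraint (iv): word begins with /z/ → illicit
/jus.di/ — violates constraint (iii): syllable 1 coda /s/ has 1 consonant (> 0) → illicit
/fvo.lo/ — violates constraint (ii): syllable 1 onset /fv/ has 2 consonants (> 1) → illicit
/tsi/ — violates constraint (ii): syllable 1 onset /ts/ has 2 consonants (> 1) → illicit
/fu.so/ — σ1 onset /f/, coda /∅/ ok; σ2 onset /s/, coda /∅/ ok → licit
/du.ru/ — σ1 onset /d/, coda /∅/ ok; σ2 onset /r/, coda /∅/ ok → licit
Licit: /fu.so/, /du.ru/ → 2.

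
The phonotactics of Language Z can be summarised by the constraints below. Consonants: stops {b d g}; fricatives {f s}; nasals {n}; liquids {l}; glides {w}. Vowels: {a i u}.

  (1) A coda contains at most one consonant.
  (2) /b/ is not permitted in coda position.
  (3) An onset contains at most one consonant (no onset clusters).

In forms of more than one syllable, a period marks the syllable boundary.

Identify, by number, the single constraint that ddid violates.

3

ddid: syllable 1 onset /dd/ has 2 consonants (> 1).
This is a violation of constraint 3: "An onset contains at most one consonant (no onset clusters)."
The remaining constraints (1, 2) are satisfied.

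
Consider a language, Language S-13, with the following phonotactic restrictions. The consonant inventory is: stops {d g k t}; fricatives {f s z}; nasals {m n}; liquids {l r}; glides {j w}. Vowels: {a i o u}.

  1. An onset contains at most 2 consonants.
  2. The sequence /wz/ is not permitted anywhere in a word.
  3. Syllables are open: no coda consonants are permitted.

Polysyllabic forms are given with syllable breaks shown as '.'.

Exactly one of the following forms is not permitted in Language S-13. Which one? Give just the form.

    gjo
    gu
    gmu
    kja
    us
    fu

us

gjo — σ1 onset /gj/ (2C), coda /∅/ ok → permitted
gu — σ1 onset /g/, coda /∅/ ok → permitted
gmu — σ1 onset /gm/ (2C), coda /∅/ ok → permitted
kja — σ1 onset /kj/ (2C), coda /∅/ ok → permitted
us — violates constraint 3: syllable 1 coda /s/ has 1 consonant (> 0) → not permitted
fu — σ1 onset /f/, coda /∅/ ok → permitted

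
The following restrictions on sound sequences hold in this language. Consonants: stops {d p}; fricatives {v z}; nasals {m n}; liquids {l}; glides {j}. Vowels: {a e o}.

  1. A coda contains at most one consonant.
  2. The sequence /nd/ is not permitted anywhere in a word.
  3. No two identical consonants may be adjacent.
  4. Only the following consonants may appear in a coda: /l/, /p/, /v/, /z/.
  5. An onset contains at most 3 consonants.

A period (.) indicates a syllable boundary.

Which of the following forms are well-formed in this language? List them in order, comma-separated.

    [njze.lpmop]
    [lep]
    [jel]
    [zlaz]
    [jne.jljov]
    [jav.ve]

[njze.lpmop] — σ1 onset /njz/ (3C), coda /∅/ ok; σ2 onset /lpm/ (3C), coda /p/ ok → well-formed
[lep] — σ1 onset /l/, coda /p/ ok → well-formed
[jel] — σ1 onset /j/, coda /l/ ok → well-formed
[zlaz] — σ1 onset /zl/ (2C), coda /z/ ok → well-formed
[jne.jljov] — σ1 onset /jn/ (2C), coda /∅/ ok; σ2 onset /jlj/ (3C), coda /v/ ok → well-formed
[jav.ve] — violates constraint 3: adjacent identical consonants /vv/ → ill-formed

[njze.lpmop], [lep], [jel], [zlaz], [jne.jljov]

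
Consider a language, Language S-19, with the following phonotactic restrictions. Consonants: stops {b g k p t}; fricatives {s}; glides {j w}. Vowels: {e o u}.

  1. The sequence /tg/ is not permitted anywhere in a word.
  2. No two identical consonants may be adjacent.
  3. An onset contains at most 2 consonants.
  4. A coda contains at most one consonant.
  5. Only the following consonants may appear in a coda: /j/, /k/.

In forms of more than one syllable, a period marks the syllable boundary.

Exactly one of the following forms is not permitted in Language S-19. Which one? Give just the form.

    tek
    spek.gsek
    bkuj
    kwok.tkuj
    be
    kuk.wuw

tek — σ1 onset /t/, coda /k/ ok → permitted
spek.gsek — σ1 onset /sp/ (2C), coda /k/ ok; σ2 onset /gs/ (2C), coda /k/ ok → permitted
bkuj — σ1 onset /bk/ (2C), coda /j/ ok → permitted
kwok.tkuj — σ1 onset /kw/ (2C), coda /k/ ok; σ2 onset /tk/ (2C), coda /j/ ok → permitted
be — σ1 onset /b/, coda /∅/ ok → permitted
kuk.wuw — violates constraint 5: syllable 2 coda contains /w/, which is not a licensed coda consonant → not permitted

kuk.wuw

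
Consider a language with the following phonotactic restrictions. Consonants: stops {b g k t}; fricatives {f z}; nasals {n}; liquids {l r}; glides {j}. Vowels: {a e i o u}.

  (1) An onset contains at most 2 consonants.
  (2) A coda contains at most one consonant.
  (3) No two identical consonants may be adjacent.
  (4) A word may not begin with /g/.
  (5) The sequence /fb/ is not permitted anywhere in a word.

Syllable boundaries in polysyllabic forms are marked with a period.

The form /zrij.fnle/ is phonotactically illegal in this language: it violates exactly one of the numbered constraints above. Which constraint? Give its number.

/zrij.fnle/: syllable 2 onset /fnl/ has 3 consonants (> 2).
This is a violation of constraint 1: "An onset contains at most 2 consonants."
The remaining constraints (2, 3, 4, 5) are satisfied.

1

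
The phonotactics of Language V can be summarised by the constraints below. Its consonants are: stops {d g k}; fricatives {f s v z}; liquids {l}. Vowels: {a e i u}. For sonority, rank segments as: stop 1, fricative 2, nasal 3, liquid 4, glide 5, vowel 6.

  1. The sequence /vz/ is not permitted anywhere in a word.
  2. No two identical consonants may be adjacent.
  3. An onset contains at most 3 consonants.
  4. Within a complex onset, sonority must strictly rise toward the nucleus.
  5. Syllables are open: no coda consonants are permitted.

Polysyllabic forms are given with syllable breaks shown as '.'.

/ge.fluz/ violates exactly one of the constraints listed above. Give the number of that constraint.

5

/ge.fluz/: syllable 2 coda /z/ has 1 consonant (> 0).
This is a violation of constraint 5: "Syllables are open: no coda consonants are permitted."
The remaining constraints (1, 2, 3, 4) are satisfied.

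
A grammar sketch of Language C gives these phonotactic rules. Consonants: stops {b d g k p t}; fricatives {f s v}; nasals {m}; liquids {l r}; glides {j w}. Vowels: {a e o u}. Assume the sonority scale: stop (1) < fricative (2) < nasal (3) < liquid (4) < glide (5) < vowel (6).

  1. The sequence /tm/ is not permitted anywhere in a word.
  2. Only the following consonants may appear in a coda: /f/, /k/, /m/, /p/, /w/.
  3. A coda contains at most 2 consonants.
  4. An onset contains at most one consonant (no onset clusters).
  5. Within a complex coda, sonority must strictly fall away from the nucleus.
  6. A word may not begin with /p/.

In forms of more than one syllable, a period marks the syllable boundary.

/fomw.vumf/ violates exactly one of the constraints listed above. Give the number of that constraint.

5

/fomw.vumf/: syllable 1 coda /mw/: /m/ (nasal, 3) → /w/ (glide, 5) does not fall.
This is a violation of constraint 5: "Within a complex coda, sonority must strictly fall away from the nucleus."
The remaining constraints (1, 2, 3, 4, 6) are satisfied.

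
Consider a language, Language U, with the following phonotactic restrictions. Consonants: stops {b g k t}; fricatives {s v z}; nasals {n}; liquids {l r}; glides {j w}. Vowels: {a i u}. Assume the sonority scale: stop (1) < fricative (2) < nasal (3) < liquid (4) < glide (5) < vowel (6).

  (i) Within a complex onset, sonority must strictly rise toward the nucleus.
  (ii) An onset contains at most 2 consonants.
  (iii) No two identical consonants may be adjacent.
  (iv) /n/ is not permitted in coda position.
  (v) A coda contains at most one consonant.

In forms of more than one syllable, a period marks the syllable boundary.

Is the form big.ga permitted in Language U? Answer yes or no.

big.ga — violates constraint (iii): adjacent identical consonants /gg/ → not permitted

no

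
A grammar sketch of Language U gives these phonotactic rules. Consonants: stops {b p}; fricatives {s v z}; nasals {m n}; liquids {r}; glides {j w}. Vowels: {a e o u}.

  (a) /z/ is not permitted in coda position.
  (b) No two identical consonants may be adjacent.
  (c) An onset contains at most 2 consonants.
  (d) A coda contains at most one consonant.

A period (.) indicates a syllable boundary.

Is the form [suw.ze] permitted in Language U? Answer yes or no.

[suw.ze] — σ1 onset /s/, coda /w/ ok; σ2 onset /z/, coda /∅/ ok → permitted

yes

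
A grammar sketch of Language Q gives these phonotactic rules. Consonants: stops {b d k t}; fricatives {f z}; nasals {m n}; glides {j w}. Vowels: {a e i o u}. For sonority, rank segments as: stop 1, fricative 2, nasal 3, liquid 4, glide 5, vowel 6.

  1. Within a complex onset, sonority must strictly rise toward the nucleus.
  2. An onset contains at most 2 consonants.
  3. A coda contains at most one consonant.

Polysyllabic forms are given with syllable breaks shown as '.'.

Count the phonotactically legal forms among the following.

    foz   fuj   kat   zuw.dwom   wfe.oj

4

foz — σ1 onset /f/, coda /z/ ok → phonotactically legal
fuj — σ1 onset /f/, coda /j/ ok → phonotactically legal
kat — σ1 onset /k/, coda /t/ ok → phonotactically legal
zuw.dwom — σ1 onset /z/, coda /w/ ok; σ2 onset /dw/ (1→5 rises), coda /m/ ok → phonotactically legal
wfe.oj — violates constraint 1: syllable 1 onset /wf/: /w/ (glide, 5) → /f/ (fricative, 2) does not rise → phonotactically illegal
Phonotactically legal: foz, fuj, kat, zuw.dwom → 4.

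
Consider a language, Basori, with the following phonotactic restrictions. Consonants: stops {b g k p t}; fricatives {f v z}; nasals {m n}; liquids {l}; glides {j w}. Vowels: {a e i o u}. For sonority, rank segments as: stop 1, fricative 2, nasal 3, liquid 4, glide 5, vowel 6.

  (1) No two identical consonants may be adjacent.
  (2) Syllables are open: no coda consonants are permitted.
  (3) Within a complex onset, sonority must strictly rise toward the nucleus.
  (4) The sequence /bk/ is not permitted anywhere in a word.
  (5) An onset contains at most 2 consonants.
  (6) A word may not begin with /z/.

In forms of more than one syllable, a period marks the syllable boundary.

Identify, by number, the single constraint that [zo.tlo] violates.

6

[zo.tlo]: word begins with /z/.
This is a violation of constraint 6: "A word may not begin with /z/."
The remaining constraints (1, 2, 3, 4, 5) are satisfied.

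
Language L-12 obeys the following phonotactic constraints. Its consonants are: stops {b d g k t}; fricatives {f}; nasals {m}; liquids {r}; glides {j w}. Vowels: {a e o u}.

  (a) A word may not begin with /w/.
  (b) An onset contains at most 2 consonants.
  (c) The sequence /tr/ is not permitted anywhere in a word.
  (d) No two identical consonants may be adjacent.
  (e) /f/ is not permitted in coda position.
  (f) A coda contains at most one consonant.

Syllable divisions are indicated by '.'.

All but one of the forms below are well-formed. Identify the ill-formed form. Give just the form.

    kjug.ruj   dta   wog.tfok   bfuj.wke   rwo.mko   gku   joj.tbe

kjug.ruj — σ1 onset /kj/ (2C), coda /g/ ok; σ2 onset /r/, coda /j/ ok → well-formed
dta — σ1 onset /dt/ (2C), coda /∅/ ok → well-formed
wog.tfok — violates constraint (a): word begins with /w/ → ill-formed
bfuj.wke — σ1 onset /bf/ (2C), coda /j/ ok; σ2 onset /wk/ (2C), coda /∅/ ok → well-formed
rwo.mko — σ1 onset /rw/ (2C), coda /∅/ ok; σ2 onset /mk/ (2C), coda /∅/ ok → well-formed
gku — σ1 onset /gk/ (2C), coda /∅/ ok → well-formed
joj.tbe — σ1 onset /j/, coda /j/ ok; σ2 onset /tb/ (2C), coda /∅/ ok → well-formed

wog.tfok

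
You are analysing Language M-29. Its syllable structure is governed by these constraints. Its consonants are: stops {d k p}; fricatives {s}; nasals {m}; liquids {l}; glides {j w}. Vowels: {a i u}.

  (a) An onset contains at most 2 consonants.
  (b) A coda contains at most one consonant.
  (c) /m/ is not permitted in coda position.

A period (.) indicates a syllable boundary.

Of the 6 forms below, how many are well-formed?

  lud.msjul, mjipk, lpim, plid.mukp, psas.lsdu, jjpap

lud.msjul — violates constraint (a): syllable 2 onset /msj/ has 3 consonants (> 2) → ill-formed
mjipk — violates constraint (b): syllable 1 coda /pk/ has 2 consonants (> 1) → ill-formed
lpim — violates constraint (c): syllable 1 coda contains /m/ → ill-formed
plid.mukp — violates constraint (b): syllable 2 coda /kp/ has 2 consonants (> 1) → ill-formed
psas.lsdu — violates constraint (a): syllable 2 onset /lsd/ has 3 consonants (> 2) → ill-formed
jjpap — violates constraint (a): syllable 1 onset /jjp/ has 3 consonants (> 2) → ill-formed
No form is well-formed → 0.

0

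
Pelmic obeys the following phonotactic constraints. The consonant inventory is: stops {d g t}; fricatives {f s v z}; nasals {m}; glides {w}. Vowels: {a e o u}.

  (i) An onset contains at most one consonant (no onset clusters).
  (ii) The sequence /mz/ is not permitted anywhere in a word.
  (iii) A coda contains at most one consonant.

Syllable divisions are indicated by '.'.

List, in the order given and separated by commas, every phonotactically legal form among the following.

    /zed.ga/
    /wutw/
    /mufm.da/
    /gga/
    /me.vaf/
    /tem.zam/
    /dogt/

/zed.ga/, /me.vaf/

/zed.ga/ — σ1 onset /z/, coda /d/ ok; σ2 onset /g/, coda /∅/ ok → phonotactically legal
/wutw/ — violates constraint (iii): syllable 1 coda /tw/ has 2 consonants (> 1) → phonotactically illegal
/mufm.da/ — violates constraint (iii): syllable 1 coda /fm/ has 2 consonants (> 1) → phonotactically illegal
/gga/ — violates constraint (i): syllable 1 onset /gg/ has 2 consonants (> 1) → phonotactically illegal
/me.vaf/ — σ1 onset /m/, coda /∅/ ok; σ2 onset /v/, coda /f/ ok → phonotactically legal
/tem.zam/ — violates constraint (ii): contains banned sequence /mz/ → phonotactically illegal
/dogt/ — violates constraint (iii): syllable 1 coda /gt/ has 2 consonants (> 1) → phonotactically illegal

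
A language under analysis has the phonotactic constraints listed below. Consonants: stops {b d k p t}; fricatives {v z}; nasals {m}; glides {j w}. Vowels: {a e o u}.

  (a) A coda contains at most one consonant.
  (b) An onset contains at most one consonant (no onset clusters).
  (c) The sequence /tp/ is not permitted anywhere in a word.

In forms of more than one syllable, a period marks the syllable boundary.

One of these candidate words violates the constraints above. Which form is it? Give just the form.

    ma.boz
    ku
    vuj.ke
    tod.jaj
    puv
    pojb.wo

pojb.wo

ma.boz — σ1 onset /m/, coda /∅/ ok; σ2 onset /b/, coda /z/ ok → licit
ku — σ1 onset /k/, coda /∅/ ok → licit
vuj.ke — σ1 onset /v/, coda /j/ ok; σ2 onset /k/, coda /∅/ ok → licit
tod.jaj — σ1 onset /t/, coda /d/ ok; σ2 onset /j/, coda /j/ ok → licit
puv — σ1 onset /p/, coda /v/ ok → licit
pojb.wo — violates constraint (a): syllable 1 coda /jb/ has 2 consonants (> 1) → illicit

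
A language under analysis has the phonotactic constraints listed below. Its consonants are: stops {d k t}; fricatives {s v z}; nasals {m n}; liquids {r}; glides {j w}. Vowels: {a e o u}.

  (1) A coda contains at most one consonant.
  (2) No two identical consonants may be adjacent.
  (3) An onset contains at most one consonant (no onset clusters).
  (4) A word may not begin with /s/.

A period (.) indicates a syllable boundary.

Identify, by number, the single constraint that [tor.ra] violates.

[tor.ra]: adjacent identical consonants /rr/.
This is a violation of constraint 2: "No two identical consonants may be adjacent."
The remaining constraints (1, 3, 4) are satisfied.

2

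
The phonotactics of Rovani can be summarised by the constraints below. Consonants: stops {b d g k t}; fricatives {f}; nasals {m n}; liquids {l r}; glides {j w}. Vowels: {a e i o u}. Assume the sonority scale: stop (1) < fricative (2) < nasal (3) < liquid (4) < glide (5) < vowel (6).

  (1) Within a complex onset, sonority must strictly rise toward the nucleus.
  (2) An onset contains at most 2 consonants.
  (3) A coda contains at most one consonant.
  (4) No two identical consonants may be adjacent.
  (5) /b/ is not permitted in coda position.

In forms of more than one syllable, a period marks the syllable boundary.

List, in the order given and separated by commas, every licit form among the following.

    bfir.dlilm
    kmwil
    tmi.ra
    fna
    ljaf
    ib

bfir.dlilm — violates constraint 3: syllable 2 coda /lm/ has 2 consonants (> 1) → illicit
kmwil — violates constraint 2: syllable 1 onset /kmw/ has 3 consonants (> 2) → illicit
tmi.ra — σ1 onset /tm/ (1→3 rises), coda /∅/ ok; σ2 onset /r/, coda /∅/ ok → licit
fna — σ1 onset /fn/ (2→3 rises), coda /∅/ ok → licit
ljaf — σ1 onset /lj/ (4→5 rises), coda /f/ ok → licit
ib — violates constraint 5: syllable 1 coda contains /b/ → illicit

tmi.ra, fna, ljaf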